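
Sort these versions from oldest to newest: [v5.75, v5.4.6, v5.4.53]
[v5.4.6, v5.4.53, v5.75]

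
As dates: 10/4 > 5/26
True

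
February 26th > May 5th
False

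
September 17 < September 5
False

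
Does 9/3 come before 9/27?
Yes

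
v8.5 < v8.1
False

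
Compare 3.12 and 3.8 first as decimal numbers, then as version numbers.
As decimals: 3.12 < 3.8. As versions: v3.12 > v3.8 (minor version 12 > 8).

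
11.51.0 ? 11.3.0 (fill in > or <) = >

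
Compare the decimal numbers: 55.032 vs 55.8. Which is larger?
55.8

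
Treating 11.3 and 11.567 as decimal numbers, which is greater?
11.567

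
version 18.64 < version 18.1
False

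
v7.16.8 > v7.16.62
False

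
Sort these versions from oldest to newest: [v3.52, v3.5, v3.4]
[v3.4, v3.5, v3.52]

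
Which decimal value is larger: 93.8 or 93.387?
93.8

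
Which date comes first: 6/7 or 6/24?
6/7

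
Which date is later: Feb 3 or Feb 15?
Feb 15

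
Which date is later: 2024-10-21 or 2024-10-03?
2024-10-21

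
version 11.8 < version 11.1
False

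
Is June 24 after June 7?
Yes. Day 24 comes after day 7 in June — this is a date comparison, not a decimal one (the decimal 6.24 would be smaller than 6.7).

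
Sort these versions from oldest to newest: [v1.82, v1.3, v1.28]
[v1.3, v1.28, v1.82]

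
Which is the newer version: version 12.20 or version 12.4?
version 12.20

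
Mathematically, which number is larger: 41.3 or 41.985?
41.985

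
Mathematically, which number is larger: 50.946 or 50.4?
50.946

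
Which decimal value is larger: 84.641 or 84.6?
84.641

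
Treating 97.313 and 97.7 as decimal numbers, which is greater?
97.7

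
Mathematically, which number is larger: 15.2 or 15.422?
15.422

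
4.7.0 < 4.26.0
True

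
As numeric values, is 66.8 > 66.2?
True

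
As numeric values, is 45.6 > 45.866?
False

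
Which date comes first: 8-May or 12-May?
8-May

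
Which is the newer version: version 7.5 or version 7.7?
version 7.7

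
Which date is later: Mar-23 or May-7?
May-7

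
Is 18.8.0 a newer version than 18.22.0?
No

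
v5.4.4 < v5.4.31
True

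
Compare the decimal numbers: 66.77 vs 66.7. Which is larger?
66.77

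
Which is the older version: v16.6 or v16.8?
v16.6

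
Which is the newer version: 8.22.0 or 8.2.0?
8.22.0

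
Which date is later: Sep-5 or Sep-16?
Sep-16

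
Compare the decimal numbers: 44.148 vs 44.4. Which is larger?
44.4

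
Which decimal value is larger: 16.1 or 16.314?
16.314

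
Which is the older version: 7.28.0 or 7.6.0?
7.6.0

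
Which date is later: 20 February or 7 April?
7 April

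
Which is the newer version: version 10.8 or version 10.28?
version 10.28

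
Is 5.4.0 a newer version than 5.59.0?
No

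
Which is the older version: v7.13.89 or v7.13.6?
v7.13.6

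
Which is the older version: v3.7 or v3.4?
v3.4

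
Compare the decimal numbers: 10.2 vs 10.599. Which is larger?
10.599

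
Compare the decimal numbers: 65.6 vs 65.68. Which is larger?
65.68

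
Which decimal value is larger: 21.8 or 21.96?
21.96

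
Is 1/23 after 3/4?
No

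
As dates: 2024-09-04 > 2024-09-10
False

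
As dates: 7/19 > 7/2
True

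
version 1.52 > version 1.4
True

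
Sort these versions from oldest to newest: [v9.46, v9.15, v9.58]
[v9.15, v9.46, v9.58]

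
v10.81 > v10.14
True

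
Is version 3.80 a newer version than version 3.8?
Yes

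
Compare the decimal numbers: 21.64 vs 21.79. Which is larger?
21.79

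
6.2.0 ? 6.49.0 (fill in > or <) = <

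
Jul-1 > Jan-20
True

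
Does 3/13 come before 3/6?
No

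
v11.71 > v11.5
True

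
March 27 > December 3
False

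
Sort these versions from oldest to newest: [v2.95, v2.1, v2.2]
[v2.1, v2.2, v2.95]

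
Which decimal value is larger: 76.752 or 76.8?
76.8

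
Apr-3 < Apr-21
True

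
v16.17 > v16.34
False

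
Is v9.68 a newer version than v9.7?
Yes. Version numbers are compared segment by segment as integers, not as decimals: minor version 68 > 7, so v9.68 > v9.7 (even though the decimal 9.68 < 9.7).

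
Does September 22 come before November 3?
Yes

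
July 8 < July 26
True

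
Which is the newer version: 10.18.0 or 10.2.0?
10.18.0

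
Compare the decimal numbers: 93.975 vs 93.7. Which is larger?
93.975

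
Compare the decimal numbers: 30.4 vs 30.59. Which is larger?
30.59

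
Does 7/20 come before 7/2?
No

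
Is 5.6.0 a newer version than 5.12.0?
No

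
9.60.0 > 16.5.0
False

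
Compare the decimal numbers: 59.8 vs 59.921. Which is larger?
59.921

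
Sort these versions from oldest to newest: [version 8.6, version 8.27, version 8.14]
[version 8.6, version 8.14, version 8.27]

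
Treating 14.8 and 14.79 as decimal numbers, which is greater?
14.8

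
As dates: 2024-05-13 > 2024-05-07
True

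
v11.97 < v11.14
False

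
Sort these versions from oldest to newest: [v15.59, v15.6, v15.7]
[v15.6, v15.7, v15.59]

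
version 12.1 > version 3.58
True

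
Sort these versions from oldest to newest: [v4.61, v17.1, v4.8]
[v4.8, v4.61, v17.1]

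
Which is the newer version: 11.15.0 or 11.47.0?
11.47.0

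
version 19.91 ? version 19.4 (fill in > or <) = >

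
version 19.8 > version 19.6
True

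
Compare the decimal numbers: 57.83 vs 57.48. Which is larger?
57.83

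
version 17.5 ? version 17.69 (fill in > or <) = <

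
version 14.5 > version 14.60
False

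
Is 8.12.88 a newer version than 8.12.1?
Yes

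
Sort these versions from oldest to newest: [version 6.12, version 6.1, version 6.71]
[version 6.1, version 6.12, version 6.71]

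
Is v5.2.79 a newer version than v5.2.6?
Yes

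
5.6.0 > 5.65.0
False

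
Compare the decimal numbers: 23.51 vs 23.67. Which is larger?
23.67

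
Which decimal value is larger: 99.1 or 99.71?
99.71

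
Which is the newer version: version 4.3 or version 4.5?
version 4.5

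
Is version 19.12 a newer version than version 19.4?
Yes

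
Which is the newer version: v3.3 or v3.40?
v3.40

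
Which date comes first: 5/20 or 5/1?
5/1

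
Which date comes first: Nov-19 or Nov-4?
Nov-4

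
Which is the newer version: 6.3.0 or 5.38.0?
6.3.0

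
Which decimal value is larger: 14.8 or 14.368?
14.8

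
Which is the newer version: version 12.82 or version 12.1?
version 12.82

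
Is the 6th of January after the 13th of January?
No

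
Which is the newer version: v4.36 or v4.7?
v4.36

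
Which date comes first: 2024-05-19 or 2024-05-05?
2024-05-05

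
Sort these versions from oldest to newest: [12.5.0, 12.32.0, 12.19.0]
[12.5.0, 12.19.0, 12.32.0]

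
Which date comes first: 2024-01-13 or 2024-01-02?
2024-01-02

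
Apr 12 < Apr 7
False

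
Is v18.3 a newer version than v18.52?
No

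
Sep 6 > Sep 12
False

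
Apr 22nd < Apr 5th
False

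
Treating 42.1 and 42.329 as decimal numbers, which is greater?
42.329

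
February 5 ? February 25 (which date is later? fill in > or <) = <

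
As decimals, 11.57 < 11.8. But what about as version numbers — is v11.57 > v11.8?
True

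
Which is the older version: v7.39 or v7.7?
v7.7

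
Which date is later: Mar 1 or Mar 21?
Mar 21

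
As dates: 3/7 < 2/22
False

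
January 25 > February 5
False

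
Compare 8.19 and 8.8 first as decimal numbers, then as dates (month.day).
As decimals: 8.19 < 8.8. As dates: 8/19 is later than 8/8 (day 19 > day 8).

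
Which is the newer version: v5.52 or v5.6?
v5.52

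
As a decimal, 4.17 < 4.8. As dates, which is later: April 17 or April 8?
April 17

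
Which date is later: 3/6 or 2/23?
3/6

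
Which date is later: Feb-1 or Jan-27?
Feb-1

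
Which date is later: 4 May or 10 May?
10 May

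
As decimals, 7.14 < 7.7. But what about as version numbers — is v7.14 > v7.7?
True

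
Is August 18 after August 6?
Yes. Day 18 comes after day 6 in August — this is a date comparison, not a decimal one (the decimal 8.18 would be smaller than 8.6).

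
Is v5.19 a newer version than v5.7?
Yes. Version numbers are compared segment by segment as integers, not as decimals: minor version 19 > 7, so v5.19 > v5.7 (even though the decimal 5.19 < 5.7).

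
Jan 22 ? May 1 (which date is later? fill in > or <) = <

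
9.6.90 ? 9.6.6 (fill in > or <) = >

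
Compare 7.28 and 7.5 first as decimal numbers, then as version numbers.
As decimals: 7.28 < 7.5. As versions: v7.28 > v7.5 (minor version 28 > 5).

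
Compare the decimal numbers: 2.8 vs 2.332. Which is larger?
2.8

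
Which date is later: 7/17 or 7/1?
7/17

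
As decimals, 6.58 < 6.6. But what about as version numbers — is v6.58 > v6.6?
True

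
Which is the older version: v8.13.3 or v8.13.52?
v8.13.3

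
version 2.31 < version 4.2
True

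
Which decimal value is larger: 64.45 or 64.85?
64.85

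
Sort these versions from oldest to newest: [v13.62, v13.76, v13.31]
[v13.31, v13.62, v13.76]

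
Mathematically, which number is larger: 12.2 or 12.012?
12.2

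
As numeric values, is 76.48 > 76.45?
True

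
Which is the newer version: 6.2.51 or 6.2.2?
6.2.51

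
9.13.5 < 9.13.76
True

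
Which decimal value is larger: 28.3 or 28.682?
28.682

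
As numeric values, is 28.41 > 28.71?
False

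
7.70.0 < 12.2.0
True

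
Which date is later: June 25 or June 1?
June 25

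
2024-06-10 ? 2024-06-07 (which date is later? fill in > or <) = >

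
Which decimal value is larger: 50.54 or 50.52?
50.54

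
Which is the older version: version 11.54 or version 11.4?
version 11.4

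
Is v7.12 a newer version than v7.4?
Yes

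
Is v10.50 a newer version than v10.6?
Yes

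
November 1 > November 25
False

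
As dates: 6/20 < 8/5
True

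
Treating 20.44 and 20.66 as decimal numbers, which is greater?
20.66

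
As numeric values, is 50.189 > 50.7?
False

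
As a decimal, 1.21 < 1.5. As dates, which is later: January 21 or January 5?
January 21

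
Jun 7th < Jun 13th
True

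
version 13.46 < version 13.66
True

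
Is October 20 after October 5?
Yes. Day 20 comes after day 5 in October — this is a date comparison, not a decimal one (the decimal 10.20 would be smaller than 10.5).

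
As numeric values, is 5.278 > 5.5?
False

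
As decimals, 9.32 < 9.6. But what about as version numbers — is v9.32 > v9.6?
True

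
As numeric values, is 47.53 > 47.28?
True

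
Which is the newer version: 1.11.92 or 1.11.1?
1.11.92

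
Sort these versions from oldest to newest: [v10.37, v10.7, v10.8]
[v10.7, v10.8, v10.37]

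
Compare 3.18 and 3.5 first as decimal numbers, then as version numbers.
As decimals: 3.18 < 3.5. As versions: v3.18 > v3.5 (minor version 18 > 5).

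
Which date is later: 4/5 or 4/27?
4/27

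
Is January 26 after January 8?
Yes. Day 26 comes after day 8 in January — this is a date comparison, not a decimal one (the decimal 1.26 would be smaller than 1.8).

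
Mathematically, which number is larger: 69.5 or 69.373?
69.5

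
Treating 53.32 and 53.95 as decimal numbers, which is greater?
53.95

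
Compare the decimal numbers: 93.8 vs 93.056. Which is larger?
93.8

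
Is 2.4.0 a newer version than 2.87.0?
No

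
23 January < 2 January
False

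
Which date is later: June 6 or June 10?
June 10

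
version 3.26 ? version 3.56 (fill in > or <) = <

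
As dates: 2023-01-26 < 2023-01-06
False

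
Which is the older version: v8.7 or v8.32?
v8.7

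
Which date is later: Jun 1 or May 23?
Jun 1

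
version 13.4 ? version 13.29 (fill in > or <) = <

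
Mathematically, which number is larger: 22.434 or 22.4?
22.434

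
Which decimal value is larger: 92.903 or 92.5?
92.903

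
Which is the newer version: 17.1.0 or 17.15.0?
17.15.0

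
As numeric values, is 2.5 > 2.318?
True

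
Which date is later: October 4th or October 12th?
October 12th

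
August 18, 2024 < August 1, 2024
False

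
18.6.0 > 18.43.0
False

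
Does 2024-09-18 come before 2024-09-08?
No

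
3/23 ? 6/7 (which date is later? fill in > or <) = <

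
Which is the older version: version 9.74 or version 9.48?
version 9.48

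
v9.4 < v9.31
True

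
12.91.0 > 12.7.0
True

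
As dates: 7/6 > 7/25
False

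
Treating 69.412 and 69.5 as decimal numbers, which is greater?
69.5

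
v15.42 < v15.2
False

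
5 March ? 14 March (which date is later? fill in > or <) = <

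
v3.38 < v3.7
False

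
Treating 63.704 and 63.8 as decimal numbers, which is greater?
63.8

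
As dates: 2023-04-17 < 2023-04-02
False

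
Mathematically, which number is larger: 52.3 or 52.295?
52.3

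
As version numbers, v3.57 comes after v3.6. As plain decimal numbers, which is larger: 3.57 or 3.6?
3.6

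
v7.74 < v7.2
False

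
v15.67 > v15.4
True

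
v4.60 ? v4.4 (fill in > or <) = >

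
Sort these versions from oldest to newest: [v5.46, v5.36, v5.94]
[v5.36, v5.46, v5.94]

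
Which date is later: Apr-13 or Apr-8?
Apr-13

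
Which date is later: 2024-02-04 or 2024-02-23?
2024-02-23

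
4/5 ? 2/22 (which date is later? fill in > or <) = >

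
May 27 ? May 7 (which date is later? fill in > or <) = >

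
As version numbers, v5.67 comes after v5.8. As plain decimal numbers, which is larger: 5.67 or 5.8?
5.8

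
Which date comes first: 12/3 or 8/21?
8/21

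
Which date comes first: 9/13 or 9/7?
9/7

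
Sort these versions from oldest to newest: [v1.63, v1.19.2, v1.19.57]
[v1.19.2, v1.19.57, v1.63]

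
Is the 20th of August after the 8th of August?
Yes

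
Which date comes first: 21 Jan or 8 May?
21 Jan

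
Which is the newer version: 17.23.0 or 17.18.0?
17.23.0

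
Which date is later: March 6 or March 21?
March 21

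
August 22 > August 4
True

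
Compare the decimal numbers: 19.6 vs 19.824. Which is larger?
19.824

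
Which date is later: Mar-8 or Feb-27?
Mar-8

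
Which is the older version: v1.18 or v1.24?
v1.18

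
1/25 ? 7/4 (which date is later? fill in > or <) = <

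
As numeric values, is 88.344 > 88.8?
False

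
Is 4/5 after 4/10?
No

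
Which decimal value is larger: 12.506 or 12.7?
12.7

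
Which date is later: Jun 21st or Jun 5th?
Jun 21st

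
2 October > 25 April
True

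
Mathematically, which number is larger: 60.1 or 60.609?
60.609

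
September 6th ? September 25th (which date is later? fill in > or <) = <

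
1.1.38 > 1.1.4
True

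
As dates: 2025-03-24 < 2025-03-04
False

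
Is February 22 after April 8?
No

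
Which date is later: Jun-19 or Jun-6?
Jun-19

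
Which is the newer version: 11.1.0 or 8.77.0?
11.1.0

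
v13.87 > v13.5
True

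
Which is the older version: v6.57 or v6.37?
v6.37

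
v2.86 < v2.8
False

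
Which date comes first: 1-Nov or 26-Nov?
1-Nov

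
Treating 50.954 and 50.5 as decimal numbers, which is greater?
50.954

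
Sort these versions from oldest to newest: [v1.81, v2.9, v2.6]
[v1.81, v2.6, v2.9]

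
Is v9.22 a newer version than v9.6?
Yes. Version numbers are compared segment by segment as integers, not as decimals: minor version 22 > 6, so v9.22 > v9.6 (even though the decimal 9.22 < 9.6).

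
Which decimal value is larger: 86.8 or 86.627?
86.8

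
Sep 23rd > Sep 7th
True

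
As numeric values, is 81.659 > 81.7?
False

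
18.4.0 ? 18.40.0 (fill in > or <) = <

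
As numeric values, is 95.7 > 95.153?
True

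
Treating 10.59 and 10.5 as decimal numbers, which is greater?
10.59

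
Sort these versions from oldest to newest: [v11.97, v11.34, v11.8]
[v11.8, v11.34, v11.97]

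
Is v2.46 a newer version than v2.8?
Yes. Version numbers are compared segment by segment as integers, not as decimals: minor version 46 > 8, so v2.46 > v2.8 (even though the decimal 2.46 < 2.8).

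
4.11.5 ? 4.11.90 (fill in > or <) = <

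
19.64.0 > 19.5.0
True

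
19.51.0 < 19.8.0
False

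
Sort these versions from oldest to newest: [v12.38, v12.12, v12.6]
[v12.6, v12.12, v12.38]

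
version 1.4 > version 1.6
False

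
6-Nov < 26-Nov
True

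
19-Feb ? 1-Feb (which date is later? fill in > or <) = >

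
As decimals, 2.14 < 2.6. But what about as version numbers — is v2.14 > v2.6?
True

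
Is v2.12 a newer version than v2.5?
Yes. Version numbers are compared segment by segment as integers, not as decimals: minor version 12 > 5, so v2.12 > v2.5 (even though the decimal 2.12 < 2.5).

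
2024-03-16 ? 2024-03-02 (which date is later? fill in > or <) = >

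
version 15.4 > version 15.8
False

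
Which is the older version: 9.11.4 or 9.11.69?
9.11.4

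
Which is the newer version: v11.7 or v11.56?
v11.56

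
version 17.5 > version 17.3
True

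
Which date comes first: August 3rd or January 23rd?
January 23rd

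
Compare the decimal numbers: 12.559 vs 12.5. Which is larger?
12.559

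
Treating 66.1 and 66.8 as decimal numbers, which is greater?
66.8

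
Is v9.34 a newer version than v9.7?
Yes. Version numbers are compared segment by segment as integers, not as decimals: minor version 34 > 7, so v9.34 > v9.7 (even though the decimal 9.34 < 9.7).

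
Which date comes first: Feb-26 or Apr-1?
Feb-26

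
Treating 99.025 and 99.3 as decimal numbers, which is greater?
99.3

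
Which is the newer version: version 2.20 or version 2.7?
version 2.20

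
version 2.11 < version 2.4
False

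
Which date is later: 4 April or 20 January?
4 April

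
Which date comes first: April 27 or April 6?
April 6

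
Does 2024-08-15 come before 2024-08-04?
No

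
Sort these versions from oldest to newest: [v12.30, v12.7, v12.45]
[v12.7, v12.30, v12.45]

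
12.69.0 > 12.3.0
True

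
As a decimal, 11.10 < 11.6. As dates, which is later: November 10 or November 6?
November 10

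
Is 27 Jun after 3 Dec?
No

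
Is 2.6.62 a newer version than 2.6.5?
Yes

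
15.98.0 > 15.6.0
True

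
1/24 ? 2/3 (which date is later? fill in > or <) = <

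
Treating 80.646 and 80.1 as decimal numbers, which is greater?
80.646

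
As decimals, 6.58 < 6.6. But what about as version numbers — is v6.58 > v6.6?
True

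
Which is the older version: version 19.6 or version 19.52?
version 19.6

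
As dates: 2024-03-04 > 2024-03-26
False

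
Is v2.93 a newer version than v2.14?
Yes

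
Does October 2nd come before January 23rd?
No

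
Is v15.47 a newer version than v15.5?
Yes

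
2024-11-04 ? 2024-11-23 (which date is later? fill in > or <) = <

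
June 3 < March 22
False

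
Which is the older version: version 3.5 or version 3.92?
version 3.5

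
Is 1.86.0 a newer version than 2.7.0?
No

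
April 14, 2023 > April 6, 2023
True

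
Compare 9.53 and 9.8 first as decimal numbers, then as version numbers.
As decimals: 9.53 < 9.8. As versions: v9.53 > v9.8 (minor version 53 > 8).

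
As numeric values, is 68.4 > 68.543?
False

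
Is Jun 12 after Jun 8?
Yes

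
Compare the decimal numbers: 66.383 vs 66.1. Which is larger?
66.383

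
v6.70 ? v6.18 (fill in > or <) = >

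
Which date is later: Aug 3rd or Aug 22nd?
Aug 22nd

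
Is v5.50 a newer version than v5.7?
Yes. Version numbers are compared segment by segment as integers, not as decimals: minor version 50 > 7, so v5.50 > v5.7 (even though the decimal 5.50 < 5.7).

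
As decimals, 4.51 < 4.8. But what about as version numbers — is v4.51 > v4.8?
True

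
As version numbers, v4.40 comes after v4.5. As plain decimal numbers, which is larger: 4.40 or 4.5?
4.5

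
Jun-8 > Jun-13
False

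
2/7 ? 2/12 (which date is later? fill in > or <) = <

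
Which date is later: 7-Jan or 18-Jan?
18-Jan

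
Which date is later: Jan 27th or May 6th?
May 6th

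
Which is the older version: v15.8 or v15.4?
v15.4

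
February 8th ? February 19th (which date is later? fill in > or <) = <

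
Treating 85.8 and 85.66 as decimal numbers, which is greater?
85.8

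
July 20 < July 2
False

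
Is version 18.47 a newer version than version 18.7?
Yes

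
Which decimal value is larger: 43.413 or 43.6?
43.6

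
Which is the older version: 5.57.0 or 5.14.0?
5.14.0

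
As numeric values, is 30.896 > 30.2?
True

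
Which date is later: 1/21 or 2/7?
2/7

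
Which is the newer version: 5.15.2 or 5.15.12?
5.15.12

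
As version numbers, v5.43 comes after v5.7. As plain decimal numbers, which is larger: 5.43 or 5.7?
5.7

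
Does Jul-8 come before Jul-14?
Yes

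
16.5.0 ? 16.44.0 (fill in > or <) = <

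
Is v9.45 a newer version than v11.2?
No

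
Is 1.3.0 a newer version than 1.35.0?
No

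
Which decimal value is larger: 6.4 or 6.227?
6.4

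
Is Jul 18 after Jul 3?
Yes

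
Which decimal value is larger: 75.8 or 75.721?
75.8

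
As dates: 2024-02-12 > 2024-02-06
True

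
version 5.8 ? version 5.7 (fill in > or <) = >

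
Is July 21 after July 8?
Yes. Day 21 comes after day 8 in July — this is a date comparison, not a decimal one (the decimal 7.21 would be smaller than 7.8).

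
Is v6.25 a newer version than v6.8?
Yes. Version numbers are compared segment by segment as integers, not as decimals: minor version 25 > 8, so v6.25 > v6.8 (even though the decimal 6.25 < 6.8).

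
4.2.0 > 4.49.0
False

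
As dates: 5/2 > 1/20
True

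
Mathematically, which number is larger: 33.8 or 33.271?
33.8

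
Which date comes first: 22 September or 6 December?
22 September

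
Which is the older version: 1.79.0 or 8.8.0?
1.79.0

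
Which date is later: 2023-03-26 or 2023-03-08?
2023-03-26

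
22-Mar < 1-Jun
True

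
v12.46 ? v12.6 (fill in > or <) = >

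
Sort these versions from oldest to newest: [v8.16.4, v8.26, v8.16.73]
[v8.16.4, v8.16.73, v8.26]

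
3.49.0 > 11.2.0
False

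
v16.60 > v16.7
True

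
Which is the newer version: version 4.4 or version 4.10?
version 4.10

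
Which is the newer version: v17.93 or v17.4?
v17.93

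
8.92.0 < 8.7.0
False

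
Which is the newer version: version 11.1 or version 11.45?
version 11.45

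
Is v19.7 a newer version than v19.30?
No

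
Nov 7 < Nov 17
True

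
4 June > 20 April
True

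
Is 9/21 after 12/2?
No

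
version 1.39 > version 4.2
False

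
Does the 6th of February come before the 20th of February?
Yes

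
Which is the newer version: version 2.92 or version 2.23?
version 2.92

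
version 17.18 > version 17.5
True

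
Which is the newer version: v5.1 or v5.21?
v5.21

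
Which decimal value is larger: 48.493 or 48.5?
48.5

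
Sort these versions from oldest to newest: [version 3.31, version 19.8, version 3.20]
[version 3.20, version 3.31, version 19.8]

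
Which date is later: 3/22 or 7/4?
7/4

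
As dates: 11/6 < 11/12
True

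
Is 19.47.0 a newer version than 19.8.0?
Yes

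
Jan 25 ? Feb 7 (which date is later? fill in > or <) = <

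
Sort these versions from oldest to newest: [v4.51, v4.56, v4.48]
[v4.48, v4.51, v4.56]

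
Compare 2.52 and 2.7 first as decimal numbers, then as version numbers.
As decimals: 2.52 < 2.7. As versions: v2.52 > v2.7 (minor version 52 > 7).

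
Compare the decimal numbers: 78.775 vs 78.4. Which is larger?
78.775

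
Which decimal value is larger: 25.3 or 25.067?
25.3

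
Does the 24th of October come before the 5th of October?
No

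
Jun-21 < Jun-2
False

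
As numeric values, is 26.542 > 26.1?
True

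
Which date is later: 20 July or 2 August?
2 August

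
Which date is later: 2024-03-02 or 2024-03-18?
2024-03-18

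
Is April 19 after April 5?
Yes. Day 19 comes after day 5 in April — this is a date comparison, not a decimal one (the decimal 4.19 would be smaller than 4.5).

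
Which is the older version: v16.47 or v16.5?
v16.5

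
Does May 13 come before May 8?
No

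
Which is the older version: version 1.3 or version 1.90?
version 1.3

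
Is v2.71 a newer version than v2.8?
Yes. Version numbers are compared segment by segment as integers, not as decimals: minor version 71 > 8, so v2.71 > v2.8 (even though the decimal 2.71 < 2.8).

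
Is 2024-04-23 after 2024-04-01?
Yes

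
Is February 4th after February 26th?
No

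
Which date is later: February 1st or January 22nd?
February 1st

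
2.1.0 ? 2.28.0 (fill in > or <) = <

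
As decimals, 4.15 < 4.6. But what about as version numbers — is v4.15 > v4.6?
True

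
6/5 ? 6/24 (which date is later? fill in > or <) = <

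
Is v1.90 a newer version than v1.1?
Yes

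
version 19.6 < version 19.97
True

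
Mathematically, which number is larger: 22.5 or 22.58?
22.58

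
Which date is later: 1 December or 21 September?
1 December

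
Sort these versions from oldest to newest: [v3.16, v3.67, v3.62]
[v3.16, v3.62, v3.67]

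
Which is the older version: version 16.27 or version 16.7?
version 16.7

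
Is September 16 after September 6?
Yes. Day 16 comes after day 6 in September — this is a date comparison, not a decimal one (the decimal 9.16 would be smaller than 9.6).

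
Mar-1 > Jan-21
True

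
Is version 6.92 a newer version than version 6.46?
Yes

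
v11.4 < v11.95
True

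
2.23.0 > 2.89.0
False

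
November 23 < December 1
True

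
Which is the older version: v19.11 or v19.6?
v19.6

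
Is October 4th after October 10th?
No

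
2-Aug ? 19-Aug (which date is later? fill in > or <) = <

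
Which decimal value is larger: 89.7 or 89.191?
89.7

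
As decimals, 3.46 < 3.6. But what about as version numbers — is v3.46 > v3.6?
True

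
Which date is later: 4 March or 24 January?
4 March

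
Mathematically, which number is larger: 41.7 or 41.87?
41.87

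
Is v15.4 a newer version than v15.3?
Yes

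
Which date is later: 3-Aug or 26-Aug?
26-Aug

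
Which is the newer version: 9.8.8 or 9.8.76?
9.8.76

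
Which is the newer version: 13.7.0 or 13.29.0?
13.29.0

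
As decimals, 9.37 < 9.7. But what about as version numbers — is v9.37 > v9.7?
True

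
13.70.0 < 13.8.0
False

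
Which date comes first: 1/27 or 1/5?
1/5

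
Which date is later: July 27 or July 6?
July 27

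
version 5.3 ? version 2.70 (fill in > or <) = >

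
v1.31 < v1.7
False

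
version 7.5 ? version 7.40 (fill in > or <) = <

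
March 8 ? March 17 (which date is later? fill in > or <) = <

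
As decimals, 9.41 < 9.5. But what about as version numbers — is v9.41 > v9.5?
True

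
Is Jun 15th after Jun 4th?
Yes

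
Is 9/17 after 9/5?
Yes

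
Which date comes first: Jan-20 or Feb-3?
Jan-20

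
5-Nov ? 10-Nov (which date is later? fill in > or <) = <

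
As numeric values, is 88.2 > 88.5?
False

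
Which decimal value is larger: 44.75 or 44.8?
44.8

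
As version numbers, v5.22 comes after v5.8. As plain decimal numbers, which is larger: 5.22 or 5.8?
5.8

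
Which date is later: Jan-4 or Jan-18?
Jan-18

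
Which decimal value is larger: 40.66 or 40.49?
40.66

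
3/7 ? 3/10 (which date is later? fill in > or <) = <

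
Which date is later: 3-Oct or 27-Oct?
27-Oct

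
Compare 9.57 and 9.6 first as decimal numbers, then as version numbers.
As decimals: 9.57 < 9.6. As versions: v9.57 > v9.6 (minor version 57 > 6).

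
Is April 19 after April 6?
Yes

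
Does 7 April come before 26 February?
No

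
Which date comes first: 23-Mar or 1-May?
23-Mar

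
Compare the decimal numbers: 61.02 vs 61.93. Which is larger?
61.93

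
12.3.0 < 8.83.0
False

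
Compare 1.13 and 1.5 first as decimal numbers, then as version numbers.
As decimals: 1.13 < 1.5. As versions: v1.13 > v1.5 (minor version 13 > 5).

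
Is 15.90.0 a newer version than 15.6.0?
Yes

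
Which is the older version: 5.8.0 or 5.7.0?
5.7.0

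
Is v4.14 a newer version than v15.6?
No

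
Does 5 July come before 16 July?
Yes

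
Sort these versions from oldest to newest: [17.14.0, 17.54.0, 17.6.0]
[17.6.0, 17.14.0, 17.54.0]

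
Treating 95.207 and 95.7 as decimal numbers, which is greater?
95.7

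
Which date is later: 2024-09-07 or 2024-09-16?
2024-09-16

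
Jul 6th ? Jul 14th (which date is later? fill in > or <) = <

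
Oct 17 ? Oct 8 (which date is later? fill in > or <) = >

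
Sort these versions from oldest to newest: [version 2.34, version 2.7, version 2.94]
[version 2.7, version 2.34, version 2.94]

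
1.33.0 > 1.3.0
True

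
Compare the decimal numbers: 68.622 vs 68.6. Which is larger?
68.622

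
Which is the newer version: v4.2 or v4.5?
v4.5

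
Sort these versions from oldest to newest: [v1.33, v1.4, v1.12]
[v1.4, v1.12, v1.33]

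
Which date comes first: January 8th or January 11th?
January 8th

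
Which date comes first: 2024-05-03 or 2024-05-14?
2024-05-03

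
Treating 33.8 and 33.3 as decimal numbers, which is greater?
33.8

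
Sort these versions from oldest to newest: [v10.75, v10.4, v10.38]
[v10.4, v10.38, v10.75]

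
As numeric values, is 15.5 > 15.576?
False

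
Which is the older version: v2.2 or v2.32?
v2.2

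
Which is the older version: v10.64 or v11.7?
v10.64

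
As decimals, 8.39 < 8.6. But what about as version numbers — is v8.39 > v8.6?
True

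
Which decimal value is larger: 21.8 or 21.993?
21.993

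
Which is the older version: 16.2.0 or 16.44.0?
16.2.0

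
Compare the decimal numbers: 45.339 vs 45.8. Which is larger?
45.8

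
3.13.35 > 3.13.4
True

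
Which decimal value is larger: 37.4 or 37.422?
37.422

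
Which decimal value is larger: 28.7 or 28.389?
28.7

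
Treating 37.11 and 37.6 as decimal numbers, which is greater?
37.6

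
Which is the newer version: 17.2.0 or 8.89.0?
17.2.0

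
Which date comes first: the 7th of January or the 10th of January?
the 7th of January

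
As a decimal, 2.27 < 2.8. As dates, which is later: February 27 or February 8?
February 27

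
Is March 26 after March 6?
Yes. Day 26 comes after day 6 in March — this is a date comparison, not a decimal one (the decimal 3.26 would be smaller than 3.6).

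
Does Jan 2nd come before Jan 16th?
Yes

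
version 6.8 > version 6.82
False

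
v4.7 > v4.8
False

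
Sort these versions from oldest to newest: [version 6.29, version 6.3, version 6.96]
[version 6.3, version 6.29, version 6.96]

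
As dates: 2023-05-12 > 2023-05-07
True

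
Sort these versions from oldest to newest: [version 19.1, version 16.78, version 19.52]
[version 16.78, version 19.1, version 19.52]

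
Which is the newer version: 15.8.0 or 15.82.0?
15.82.0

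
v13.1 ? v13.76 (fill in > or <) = <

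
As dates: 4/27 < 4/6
False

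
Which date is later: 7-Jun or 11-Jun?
11-Jun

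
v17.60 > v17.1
True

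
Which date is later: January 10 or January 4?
January 10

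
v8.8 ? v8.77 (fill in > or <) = <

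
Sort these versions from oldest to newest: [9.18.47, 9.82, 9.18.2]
[9.18.2, 9.18.47, 9.82]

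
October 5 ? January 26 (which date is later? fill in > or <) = >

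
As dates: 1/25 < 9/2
True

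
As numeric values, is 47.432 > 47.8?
False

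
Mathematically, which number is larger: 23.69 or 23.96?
23.96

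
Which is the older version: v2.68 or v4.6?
v2.68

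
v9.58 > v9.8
True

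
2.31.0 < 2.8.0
False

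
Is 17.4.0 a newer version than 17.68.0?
No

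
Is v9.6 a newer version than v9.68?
No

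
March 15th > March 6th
True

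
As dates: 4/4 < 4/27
True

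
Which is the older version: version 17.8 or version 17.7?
version 17.7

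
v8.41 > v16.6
False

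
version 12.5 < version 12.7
True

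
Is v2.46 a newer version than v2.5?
Yes. Version numbers are compared segment by segment as integers, not as decimals: minor version 46 > 5, so v2.46 > v2.5 (even though the decimal 2.46 < 2.5).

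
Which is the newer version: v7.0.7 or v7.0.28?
v7.0.28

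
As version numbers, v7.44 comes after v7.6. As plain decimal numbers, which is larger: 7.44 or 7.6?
7.6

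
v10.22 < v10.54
True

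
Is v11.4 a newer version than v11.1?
Yes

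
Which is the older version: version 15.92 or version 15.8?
version 15.8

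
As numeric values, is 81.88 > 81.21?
True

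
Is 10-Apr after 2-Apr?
Yes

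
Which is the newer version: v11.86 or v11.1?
v11.86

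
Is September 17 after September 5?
Yes. Day 17 comes after day 5 in September — this is a date comparison, not a decimal one (the decimal 9.17 would be smaller than 9.5).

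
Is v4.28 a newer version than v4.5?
Yes. Version numbers are compared segment by segment as integers, not as decimals: minor version 28 > 5, so v4.28 > v4.5 (even though the decimal 4.28 < 4.5).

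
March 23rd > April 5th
False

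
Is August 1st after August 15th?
No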